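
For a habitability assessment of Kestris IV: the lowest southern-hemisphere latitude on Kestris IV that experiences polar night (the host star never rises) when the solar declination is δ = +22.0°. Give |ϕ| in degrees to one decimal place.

|ϕ| = 68.0°

Polar night requires cos h₀ = −tan ϕ tan δ ≥ 1, i.e. tan ϕ tan δ ≤ −1.
The boundary is |tan ϕ| · |tan δ| = 1, so |ϕ| = 90° − |δ| = 90° − 22.0° = 68.0° in the southern hemisphere.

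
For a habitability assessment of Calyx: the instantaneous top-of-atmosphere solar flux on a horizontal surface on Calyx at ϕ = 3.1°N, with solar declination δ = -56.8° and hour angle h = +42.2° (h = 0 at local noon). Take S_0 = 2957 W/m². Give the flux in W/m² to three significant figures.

cos θ_z = sin ϕ sin δ + cos ϕ cos δ cos h = -0.045251 + 0.405044 = 0.359793.
Flux = S_0 · cos θ_z = 2957 × 0.359793 = 1064 W/m².

1.06e+03 W/m²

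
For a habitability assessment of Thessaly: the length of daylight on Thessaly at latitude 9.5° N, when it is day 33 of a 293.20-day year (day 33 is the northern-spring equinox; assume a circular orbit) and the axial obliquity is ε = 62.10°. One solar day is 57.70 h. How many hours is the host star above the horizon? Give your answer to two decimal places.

Solar longitude: L_s = 360° × (33 − 33)/293.20 = 0.000°.
sin δ = sin 62.10° × sin 0.000° = 0.00000, so δ = +0.000°.
cos h₀ = −tan ϕ · tan δ = −tan(+9.5°) × tan(+0.000°) = -0.0000, so h₀ = 1.5708 rad = 90.00°.
Daylight = 2h₀/(2π) × 57.70 h = (1.5708/π) × 57.70 = 28.85 h.

28.85 h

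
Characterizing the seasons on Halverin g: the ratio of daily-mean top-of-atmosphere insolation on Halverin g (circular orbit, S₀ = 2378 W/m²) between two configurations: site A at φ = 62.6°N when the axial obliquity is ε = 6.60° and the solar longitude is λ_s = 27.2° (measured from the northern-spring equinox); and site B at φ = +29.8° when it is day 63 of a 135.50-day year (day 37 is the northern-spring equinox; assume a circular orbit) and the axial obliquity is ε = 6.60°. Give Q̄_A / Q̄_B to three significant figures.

— Configuration A (φ=+62.6°):
Solar declination: sin δ = sin ε · sin λ_s = sin 6.60° × sin 27.2° = 0.05254, so δ = +3.012°.
cos H₀ = −tan(+62.6°) tan(+3.012°) = -0.1015, H₀ = 1.6725 rad.
Bracket: H₀ sin φ sin δ + cos φ cos δ sin H₀ = 1.6725×0.88782×0.05254 + 0.46020×0.99862×0.99484 = 0.078016 + 0.457194 = 0.535210.
Q̄ = (S₀/π) × [bracket] = (2378/π) × 0.535210 = 405.12 W/m².
— Configuration B (φ=+29.8°):
Solar longitude: λ_s = 360° × (63 − 37)/135.50 = 69.077°.
sin δ = sin 6.60° × sin 69.077° = 0.10736, so δ = +6.163°.
cos H₀ = −tan(+29.8°) tan(+6.163°) = -0.0618, H₀ = 1.6327 rad.
Bracket: H₀ sin φ sin δ + cos φ cos δ sin H₀ = 1.6327×0.49697×0.10736 + 0.86777×0.99422×0.99809 = 0.087112 + 0.861106 = 0.948218.
Q̄ = (S₀/π) × [bracket] = (2378/π) × 0.948218 = 717.74 W/m².
Ratio Q̄_A / Q̄_B = 405.12 / 717.74 = 0.5644.

Q̄_A / Q̄_B ≈ 0.564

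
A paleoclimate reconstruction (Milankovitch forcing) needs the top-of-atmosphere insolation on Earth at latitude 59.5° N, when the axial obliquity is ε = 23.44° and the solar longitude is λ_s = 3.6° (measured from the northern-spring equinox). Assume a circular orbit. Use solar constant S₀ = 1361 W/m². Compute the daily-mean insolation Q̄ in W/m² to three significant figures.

Q̄ ≈ 235 W/m²

Solar declination: sin δ = sin ε · sin λ_s = sin 23.44° × sin 3.6° = 0.02498, so δ = +1.431°.
cos H₀ = −tan(+59.5°) tan(+1.431°) = -0.0424, H₀ = 1.6132 rad.
Bracket: H₀ sin φ sin δ + cos φ cos δ sin H₀ = 1.6132×0.86163×0.02498 + 0.50754×0.99969×0.99910 = 0.034722 + 0.506926 = 0.541648.
Q̄ = (S₀/π) × [bracket] = (1361/π) × 0.541648 = 234.7 W/m².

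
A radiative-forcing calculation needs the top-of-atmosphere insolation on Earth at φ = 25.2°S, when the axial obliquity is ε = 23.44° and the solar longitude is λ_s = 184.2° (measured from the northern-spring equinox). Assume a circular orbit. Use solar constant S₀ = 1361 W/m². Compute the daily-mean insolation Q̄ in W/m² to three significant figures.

Solar declination: sin δ = sin ε · sin λ_s = sin 23.44° × sin 184.2° = -0.02913, so δ = -1.669°.
cos H₀ = −tan(-25.2°) tan(-1.669°) = -0.0137, H₀ = 1.5845 rad.
Bracket: H₀ sin φ sin δ + cos φ cos δ sin H₀ = 1.5845×-0.42578×-0.02913 + 0.90483×0.99958×0.99991 = 0.019653 + 0.904369 = 0.924022.
Q̄ = (S₀/π) × [bracket] = (1361/π) × 0.924022 = 400.3 W/m².

Q̄ ≈ 400 W/m²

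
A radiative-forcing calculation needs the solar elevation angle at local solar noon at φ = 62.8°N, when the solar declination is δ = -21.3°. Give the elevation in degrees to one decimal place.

At local noon the hour angle is zero, so the zenith angle equals |φ − δ| = |+62.8° − (-21.300°)| = 84.100°.
Elevation = 90° − 84.100° = 5.9°.

5.9°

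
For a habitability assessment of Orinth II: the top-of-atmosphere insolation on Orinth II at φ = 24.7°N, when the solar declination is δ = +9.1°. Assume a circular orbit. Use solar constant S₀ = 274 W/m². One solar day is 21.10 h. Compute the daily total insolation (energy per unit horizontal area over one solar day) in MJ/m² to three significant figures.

6.65 MJ/m²

cos H₀ = −tan(+24.7°) tan(+9.100°) = -0.0737, H₀ = 1.6445 rad.
Bracket: H₀ sin φ sin δ + cos φ cos δ sin H₀ = 1.6445×0.41787×0.15816 + 0.90851×0.98741×0.99728 = 0.108686 + 0.894632 = 1.003318.
Q̄ = (S₀/π) × [bracket] = (274/π) × 1.003318 = 87.506 W/m².
Daily total = Q̄ × 21.10 h × 3600 s/h = 87.506 × 21.10 × 3600 / 10⁶ = 6.647 MJ/m².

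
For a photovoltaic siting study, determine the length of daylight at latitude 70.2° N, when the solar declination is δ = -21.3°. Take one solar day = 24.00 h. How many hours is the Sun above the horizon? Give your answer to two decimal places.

cos H₀ = −tan φ · tan δ = 1.0829 ≥ 1, so the Sun never rises (polar night) and H₀ = 0.
Daylight = 2H₀/(2π) × 24.00 h = (0.0000/π) × 24.00 = 0.00 h.

0.00 h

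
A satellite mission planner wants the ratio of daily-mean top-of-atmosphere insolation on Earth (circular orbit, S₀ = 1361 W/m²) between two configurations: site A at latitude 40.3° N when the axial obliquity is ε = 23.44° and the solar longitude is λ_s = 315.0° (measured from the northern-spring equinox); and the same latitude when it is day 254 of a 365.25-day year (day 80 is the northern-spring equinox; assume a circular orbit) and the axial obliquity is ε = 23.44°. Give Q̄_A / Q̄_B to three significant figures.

Q̄_A / Q̄_B ≈ 0.570

— Configuration A (φ=+40.3°):
Solar declination: sin δ = sin ε · sin λ_s = sin 23.44° × sin 315.0° = -0.28128, so δ = -16.337°.
cos H₀ = −tan(+40.3°) tan(-16.337°) = 0.2486, H₀ = 1.3196 rad.
Bracket: H₀ sin φ sin δ + cos φ cos δ sin H₀ = 1.3196×0.64679×-0.28128 + 0.76267×0.95963×0.96861 = -0.240074 + 0.708907 = 0.468833.
Q̄ = (S₀/π) × [bracket] = (1361/π) × 0.468833 = 203.11 W/m².
— Configuration B (φ=+40.3°):
Solar longitude: λ_s = 360° × (254 − 80)/365.25 = 171.499°.
sin δ = sin 23.44° × sin 171.499° = 0.05880, so δ = +3.371°.
cos H₀ = −tan(+40.3°) tan(+3.371°) = -0.0500, H₀ = 1.6208 rad.
Bracket: H₀ sin φ sin δ + cos φ cos δ sin H₀ = 1.6208×0.64679×0.05880 + 0.76267×0.99827×0.99875 = 0.061641 + 0.760399 = 0.822040.
Q̄ = (S₀/π) × [bracket] = (1361/π) × 0.822040 = 356.12 W/m².
Ratio Q̄_A / Q̄_B = 203.11 / 356.12 = 0.5703.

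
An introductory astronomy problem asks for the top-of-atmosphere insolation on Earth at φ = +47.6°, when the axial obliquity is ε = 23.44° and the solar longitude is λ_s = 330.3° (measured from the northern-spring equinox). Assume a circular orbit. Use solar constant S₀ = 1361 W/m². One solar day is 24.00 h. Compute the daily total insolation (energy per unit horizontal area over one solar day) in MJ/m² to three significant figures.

Solar declination: sin δ = sin ε · sin λ_s = sin 23.44° × sin 330.3° = -0.19709, so δ = -11.367°.
cos H₀ = −tan(+47.6°) tan(-11.367°) = 0.2202, H₀ = 1.3488 rad.
Bracket: H₀ sin φ sin δ + cos φ cos δ sin H₀ = 1.3488×0.73846×-0.19709 + 0.67430×0.98039×0.97546 = -0.196309 + 0.644854 = 0.448545.
Q̄ = (S₀/π) × [bracket] = (1361/π) × 0.448545 = 194.32 W/m².
Daily total = Q̄ × 24.00 h × 3600 s/h = 194.32 × 24.00 × 3600 / 10⁶ = 16.79 MJ/m².

16.8 MJ/m²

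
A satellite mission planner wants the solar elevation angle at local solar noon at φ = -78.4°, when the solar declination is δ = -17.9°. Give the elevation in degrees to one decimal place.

At local noon the hour angle is zero, so the zenith angle equals |φ − δ| = |-78.4° − (-17.900°)| = 60.500°.
Elevation = 90° − 60.500° = 29.5°.

29.5°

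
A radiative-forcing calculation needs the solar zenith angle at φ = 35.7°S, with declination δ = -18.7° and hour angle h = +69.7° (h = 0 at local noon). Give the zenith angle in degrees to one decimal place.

cos θ_z = sin φ sin δ + cos φ cos δ cos h = 0.187091 + 0.266868 = 0.453959.
θ_z = arccos(0.453959) = 63.0°.

θ_z = 63.0°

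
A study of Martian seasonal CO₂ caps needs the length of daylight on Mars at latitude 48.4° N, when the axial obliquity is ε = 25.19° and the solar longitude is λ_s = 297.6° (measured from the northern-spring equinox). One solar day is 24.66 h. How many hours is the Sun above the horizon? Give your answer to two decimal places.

Solar declination: sin δ = sin ε · sin λ_s = sin 25.19° × sin 297.6° = -0.37719, so δ = -22.160°.
cos H₀ = −tan φ · tan δ = −tan(+48.4°) × tan(-22.160°) = 0.4587, so H₀ = 1.0942 rad = 62.70°.
Daylight = 2H₀/(2π) × 24.66 h = (1.0942/π) × 24.66 = 8.59 h.

8.59 h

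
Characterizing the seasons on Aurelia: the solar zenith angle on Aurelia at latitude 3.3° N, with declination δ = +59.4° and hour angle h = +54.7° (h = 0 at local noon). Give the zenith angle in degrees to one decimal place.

θ_z = 69.9°

cos θ_z = sin ϕ sin δ + cos ϕ cos δ cos h = 0.049548 + 0.293666 = 0.343214.
θ_z = arccos(0.343214) = 69.9°.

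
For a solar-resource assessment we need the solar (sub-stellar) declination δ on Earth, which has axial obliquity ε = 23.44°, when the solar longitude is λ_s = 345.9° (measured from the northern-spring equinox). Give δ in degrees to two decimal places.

sin δ = sin ε · sin λ_s = sin 23.44° × sin 345.9° = -0.096907.
δ = arcsin(-0.096907) = -5.56°.

δ = -5.56°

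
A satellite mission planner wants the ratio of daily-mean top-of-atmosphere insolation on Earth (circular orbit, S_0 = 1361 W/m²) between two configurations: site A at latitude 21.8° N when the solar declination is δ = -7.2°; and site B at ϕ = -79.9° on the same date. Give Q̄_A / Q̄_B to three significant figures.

Q̄_A / Q̄_B ≈ 2.05

— Configuration A (ϕ=+21.8°):
cos h₀ = −tan(+21.8°) tan(-7.200°) = 0.0505, h₀ = 1.5202 rad.
Bracket: h₀ sin ϕ sin δ + cos ϕ cos δ sin h₀ = 1.5202×0.37137×-0.12533 + 0.92849×0.99211×0.99872 = -0.070756 + 0.919985 = 0.849229.
Q̄ = (S_0/π) × [bracket] = (1361/π) × 0.849229 = 367.90 W/m².
— Configuration B (ϕ=-79.9°):
cos h₀ = −tan(-79.9°) tan(-7.200°) = -0.7092, h₀ = 2.3592 rad.
Bracket: h₀ sin ϕ sin δ + cos ϕ cos δ sin h₀ = 2.3592×-0.98450×-0.12533 + 0.17537×0.99211×0.70500 = 0.291096 + 0.122660 = 0.413756.
Q̄ = (S_0/π) × [bracket] = (1361/π) × 0.413756 = 179.25 W/m².
Ratio Q̄_A / Q̄_B = 367.90 / 179.25 = 2.052.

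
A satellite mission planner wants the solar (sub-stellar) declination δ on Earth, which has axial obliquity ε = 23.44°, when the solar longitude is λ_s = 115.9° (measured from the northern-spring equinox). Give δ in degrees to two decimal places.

δ = +20.97°

sin δ = sin ε · sin λ_s = sin 23.44° × sin 115.9° = 0.357834.
δ = arcsin(0.357834) = +20.97°.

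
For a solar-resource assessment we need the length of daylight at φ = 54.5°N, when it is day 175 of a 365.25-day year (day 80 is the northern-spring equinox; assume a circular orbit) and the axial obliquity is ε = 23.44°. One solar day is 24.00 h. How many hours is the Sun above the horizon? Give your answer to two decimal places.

Solar longitude: λ_s = 360° × (175 − 80)/365.25 = 93.634°.
sin δ = sin 23.44° × sin 93.634° = 0.39699, so δ = +23.390°.
cos H₀ = −tan φ · tan δ = −tan(+54.5°) × tan(+23.390°) = -0.6064, so H₀ = 2.2223 rad = 127.33°.
Daylight = 2H₀/(2π) × 24.00 h = (2.2223/π) × 24.00 = 16.98 h.

16.98 h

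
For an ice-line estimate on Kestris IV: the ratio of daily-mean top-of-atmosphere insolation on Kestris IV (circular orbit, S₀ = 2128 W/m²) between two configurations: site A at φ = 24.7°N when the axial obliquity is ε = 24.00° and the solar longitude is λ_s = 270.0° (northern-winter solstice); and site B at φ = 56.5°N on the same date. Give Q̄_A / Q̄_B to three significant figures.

Q̄_A / Q̄_B ≈ 6.41

— Configuration A (φ=+24.7°):
Solar declination: sin δ = sin ε · sin λ_s = sin 24.00° × sin 270.0° = -0.40674, so δ = -24.000°.
cos H₀ = −tan(+24.7°) tan(-24.000°) = 0.2048, H₀ = 1.3646 rad.
Bracket: H₀ sin φ sin δ + cos φ cos δ sin H₀ = 1.3646×0.41787×-0.40674 + 0.90851×0.91355×0.97881 = -0.231933 + 0.812382 = 0.580449.
Q̄ = (S₀/π) × [bracket] = (2128/π) × 0.580449 = 393.17 W/m².
— Configuration B (φ=+56.5°):
cos H₀ = −tan(+56.5°) tan(-24.000°) = 0.6727, H₀ = 0.8330 rad.
Bracket: H₀ sin φ sin δ + cos φ cos δ sin H₀ = 0.8330×0.83389×-0.40674 + 0.55194×0.91355×0.73995 = -0.282534 + 0.373101 = 0.090567.
Q̄ = (S₀/π) × [bracket] = (2128/π) × 0.090567 = 61.347 W/m².
Ratio Q̄_A / Q̄_B = 393.17 / 61.347 = 6.409.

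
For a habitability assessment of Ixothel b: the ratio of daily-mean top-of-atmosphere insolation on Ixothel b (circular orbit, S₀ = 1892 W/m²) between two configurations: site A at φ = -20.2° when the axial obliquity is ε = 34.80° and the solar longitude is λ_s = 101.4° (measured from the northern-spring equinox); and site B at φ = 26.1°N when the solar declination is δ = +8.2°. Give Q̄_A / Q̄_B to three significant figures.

Q̄_A / Q̄_B ≈ 0.504

— Configuration A (φ=-20.2°):
Solar declination: sin δ = sin ε · sin λ_s = sin 34.80° × sin 101.4° = 0.55945, so δ = +34.018°.
cos H₀ = −tan(-20.2°) tan(+34.018°) = 0.2483, H₀ = 1.3198 rad.
Bracket: H₀ sin φ sin δ + cos φ cos δ sin H₀ = 1.3198×-0.34530×0.55945 + 0.93849×0.82886×0.96867 = -0.254956 + 0.753506 = 0.498550.
Q̄ = (S₀/π) × [bracket] = (1892/π) × 0.498550 = 300.25 W/m².
— Configuration B (φ=+26.1°):
cos H₀ = −tan(+26.1°) tan(+8.200°) = -0.0706, H₀ = 1.6415 rad.
Bracket: H₀ sin φ sin δ + cos φ cos δ sin H₀ = 1.6415×0.43994×0.14263 + 0.89803×0.98978×0.99751 = 0.103002 + 0.886639 = 0.989641.
Q̄ = (S₀/π) × [bracket] = (1892/π) × 0.989641 = 596.00 W/m².
Ratio Q̄_A / Q̄_B = 300.25 / 596.00 = 0.5038.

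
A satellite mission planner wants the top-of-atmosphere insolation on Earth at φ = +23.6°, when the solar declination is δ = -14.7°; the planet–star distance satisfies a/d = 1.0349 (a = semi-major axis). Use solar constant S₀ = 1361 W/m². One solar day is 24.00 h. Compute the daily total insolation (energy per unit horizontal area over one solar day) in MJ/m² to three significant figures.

29.4 MJ/m²

cos H₀ = −tan(+23.6°) tan(-14.700°) = 0.1146, H₀ = 1.4559 rad.
Bracket: H₀ sin φ sin δ + cos φ cos δ sin H₀ = 1.4559×0.40035×-0.25376 + 0.91636×0.96727×0.99341 = -0.147909 + 0.880526 = 0.732617.
Inverse-square distance factor (a/d)² = 1.0349² = 1.071018.
Q̄ = (S₀/π) × 1.071018 × [bracket] = (1361/π) × 1.071018 × 0.732617 = 339.92 W/m².
Daily total = Q̄ × 24.00 h × 3600 s/h = 339.92 × 24.00 × 3600 / 10⁶ = 29.37 MJ/m².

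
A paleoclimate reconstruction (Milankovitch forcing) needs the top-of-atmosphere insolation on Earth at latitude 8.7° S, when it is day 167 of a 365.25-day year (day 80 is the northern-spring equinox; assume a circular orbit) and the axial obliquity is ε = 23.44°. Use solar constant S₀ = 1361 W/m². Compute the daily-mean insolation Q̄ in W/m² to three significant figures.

Q̄ ≈ 353 W/m²

Solar longitude: λ_s = 360° × (167 − 80)/365.25 = 85.749°.
sin δ = sin 23.44° × sin 85.749° = 0.39669, so δ = +23.372°.
cos H₀ = −tan(-8.7°) tan(+23.372°) = 0.0661, H₀ = 1.5046 rad.
Bracket: H₀ sin φ sin δ + cos φ cos δ sin H₀ = 1.5046×-0.15126×0.39669 + 0.98849×0.91795×0.99781 = -0.090281 + 0.905397 = 0.815116.
Q̄ = (S₀/π) × [bracket] = (1361/π) × 0.815116 = 353.1 W/m².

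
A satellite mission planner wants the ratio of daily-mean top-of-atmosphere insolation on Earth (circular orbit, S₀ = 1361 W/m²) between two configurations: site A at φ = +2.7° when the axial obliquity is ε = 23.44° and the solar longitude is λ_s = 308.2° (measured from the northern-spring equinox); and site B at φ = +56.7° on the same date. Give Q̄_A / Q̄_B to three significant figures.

— Configuration A (φ=+2.7°):
Solar declination: sin δ = sin ε · sin λ_s = sin 23.44° × sin 308.2° = -0.31260, so δ = -18.216°.
cos H₀ = −tan(+2.7°) tan(-18.216°) = 0.0155, H₀ = 1.5553 rad.
Bracket: H₀ sin φ sin δ + cos φ cos δ sin H₀ = 1.5553×0.04711×-0.31260 + 0.99889×0.94988×0.99988 = -0.022904 + 0.948712 = 0.925808.
Q̄ = (S₀/π) × [bracket] = (1361/π) × 0.925808 = 401.08 W/m².
— Configuration B (φ=+56.7°):
cos H₀ = −tan(+56.7°) tan(-18.216°) = 0.5010, H₀ = 1.0460 rad.
Bracket: H₀ sin φ sin δ + cos φ cos δ sin H₀ = 1.0460×0.83581×-0.31260 + 0.54902×0.94988×0.86544 = -0.273293 + 0.451330 = 0.178037.
Q̄ = (S₀/π) × [bracket] = (1361/π) × 0.178037 = 77.129 W/m².
Ratio Q̄_A / Q̄_B = 401.08 / 77.129 = 5.200.

Q̄_A / Q̄_B ≈ 5.20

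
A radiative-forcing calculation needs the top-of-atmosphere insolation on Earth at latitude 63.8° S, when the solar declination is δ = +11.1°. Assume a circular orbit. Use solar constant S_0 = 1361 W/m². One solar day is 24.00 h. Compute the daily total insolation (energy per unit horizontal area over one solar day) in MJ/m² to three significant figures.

cos h₀ = −tan(-63.8°) tan(+11.100°) = 0.3987, h₀ = 1.1607 rad.
Bracket: h₀ sin ϕ sin δ + cos ϕ cos δ sin h₀ = 1.1607×-0.89726×0.19252 + 0.44151×0.98129×0.91707 = -0.200500 + 0.397320 = 0.196820.
Q̄ = (S_0/π) × [bracket] = (1361/π) × 0.196820 = 85.266 W/m².
Daily total = Q̄ × 24.00 h × 3600 s/h = 85.266 × 24.00 × 3600 / 10⁶ = 7.367 MJ/m².

7.37 MJ/m²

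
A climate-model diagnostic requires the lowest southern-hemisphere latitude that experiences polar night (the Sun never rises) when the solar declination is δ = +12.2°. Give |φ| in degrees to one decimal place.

|φ| = 77.8°

Polar night requires cos H₀ = −tan φ tan δ ≥ 1, i.e. tan φ tan δ ≤ −1.
The boundary is |tan φ| · |tan δ| = 1, so |φ| = 90° − |δ| = 90° − 12.2° = 77.8° in the southern hemisphere.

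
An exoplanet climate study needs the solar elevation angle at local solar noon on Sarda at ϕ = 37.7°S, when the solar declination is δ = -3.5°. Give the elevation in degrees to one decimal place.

55.8°

At local noon the hour angle is zero, so the zenith angle equals |ϕ − δ| = |-37.7° − (-3.500°)| = 34.200°.
Elevation = 90° − 34.200° = 55.8°.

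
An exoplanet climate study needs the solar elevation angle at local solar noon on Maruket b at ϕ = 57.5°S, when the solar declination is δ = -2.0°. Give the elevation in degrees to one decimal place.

At local noon the hour angle is zero, so the zenith angle equals |ϕ − δ| = |-57.5° − (-2.000°)| = 55.500°.
Elevation = 90° − 55.500° = 34.5°.

34.5°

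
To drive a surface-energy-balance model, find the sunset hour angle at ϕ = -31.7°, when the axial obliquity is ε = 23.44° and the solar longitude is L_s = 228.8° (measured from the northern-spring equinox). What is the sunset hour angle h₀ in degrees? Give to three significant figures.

Solar declination: sin δ = sin ε · sin L_s = sin 23.44° × sin 228.8° = -0.29930, so δ = -17.416°.
cos h₀ = −tan ϕ · tan δ = −tan(-31.7°) × tan(-17.416°) = -0.1937, so h₀ = 1.7658 rad = 101.17°.

h₀ = 101°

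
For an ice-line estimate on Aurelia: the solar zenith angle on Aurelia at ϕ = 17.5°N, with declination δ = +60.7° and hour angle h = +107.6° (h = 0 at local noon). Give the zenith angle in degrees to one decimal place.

θ_z = 83.0°

cos θ_z = sin ϕ sin δ + cos ϕ cos δ cos h = 0.262236 + -0.141126 = 0.121110.
θ_z = arccos(0.121110) = 83.0°.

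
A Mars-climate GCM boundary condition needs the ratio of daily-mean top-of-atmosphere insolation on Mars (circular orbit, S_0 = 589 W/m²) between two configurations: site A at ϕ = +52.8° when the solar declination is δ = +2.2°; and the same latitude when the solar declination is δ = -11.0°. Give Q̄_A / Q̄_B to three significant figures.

— Configuration A (ϕ=+52.8°):
cos h₀ = −tan(+52.8°) tan(+2.200°) = -0.0506, h₀ = 1.6214 rad.
Bracket: h₀ sin ϕ sin δ + cos ϕ cos δ sin h₀ = 1.6214×0.79653×0.03839 + 0.60460×0.99926×0.99872 = 0.049580 + 0.603379 = 0.652959.
Q̄ = (S_0/π) × [bracket] = (589/π) × 0.652959 = 122.42 W/m².
— Configuration B (ϕ=+52.8°):
cos h₀ = −tan(+52.8°) tan(-11.000°) = 0.2561, h₀ = 1.3118 rad.
Bracket: h₀ sin ϕ sin δ + cos ϕ cos δ sin h₀ = 1.3118×0.79653×-0.19081 + 0.60460×0.98163×0.96665 = -0.199375 + 0.573700 = 0.374325.
Q̄ = (S_0/π) × [bracket] = (589/π) × 0.374325 = 70.180 W/m².
Ratio Q̄_A / Q̄_B = 122.42 / 70.180 = 1.744.

Q̄_A / Q̄_B ≈ 1.74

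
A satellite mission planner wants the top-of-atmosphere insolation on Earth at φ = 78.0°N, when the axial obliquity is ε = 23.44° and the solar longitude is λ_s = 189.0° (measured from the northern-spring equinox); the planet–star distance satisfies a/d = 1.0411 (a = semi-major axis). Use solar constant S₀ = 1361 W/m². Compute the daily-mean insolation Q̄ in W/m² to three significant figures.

Solar declination: sin δ = sin ε · sin λ_s = sin 23.44° × sin 189.0° = -0.06223, so δ = -3.568°.
cos H₀ = −tan(+78.0°) tan(-3.568°) = 0.2933, H₀ = 1.2731 rad.
Bracket: H₀ sin φ sin δ + cos φ cos δ sin H₀ = 1.2731×0.97815×-0.06223 + 0.20791×0.99806×0.95601 = -0.077494 + 0.198378 = 0.120884.
Inverse-square distance factor (a/d)² = 1.0411² = 1.083889.
Q̄ = (S₀/π) × 1.083889 × [bracket] = (1361/π) × 1.083889 × 0.120884 = 56.76 W/m².

Q̄ ≈ 56.8 W/m²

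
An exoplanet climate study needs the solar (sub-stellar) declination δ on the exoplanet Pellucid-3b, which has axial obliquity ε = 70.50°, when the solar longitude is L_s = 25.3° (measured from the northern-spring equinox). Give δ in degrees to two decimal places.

sin δ = sin ε · sin L_s = sin 70.50° × sin 25.3° = 0.402845.
δ = arcsin(0.402845) = +23.76°.

δ = +23.76°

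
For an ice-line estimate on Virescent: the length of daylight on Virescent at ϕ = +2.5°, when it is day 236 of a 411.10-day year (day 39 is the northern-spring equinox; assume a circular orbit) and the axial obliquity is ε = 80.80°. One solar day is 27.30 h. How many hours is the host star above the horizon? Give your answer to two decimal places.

13.70 h

Solar longitude: L_s = 360° × (236 − 39)/411.10 = 172.513°.
sin δ = sin 80.80° × sin 172.513° = 0.12863, so δ = +7.390°.
cos h₀ = −tan ϕ · tan δ = −tan(+2.5°) × tan(+7.390°) = -0.0057, so h₀ = 1.5765 rad = 90.32°.
Daylight = 2h₀/(2π) × 27.30 h = (1.5765/π) × 27.30 = 13.70 h.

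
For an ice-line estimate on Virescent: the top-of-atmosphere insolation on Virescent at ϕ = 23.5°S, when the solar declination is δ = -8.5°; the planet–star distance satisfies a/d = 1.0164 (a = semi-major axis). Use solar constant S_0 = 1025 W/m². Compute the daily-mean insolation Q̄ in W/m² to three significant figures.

cos h₀ = −tan(-23.5°) tan(-8.500°) = -0.0650, h₀ = 1.6358 rad.
Bracket: h₀ sin ϕ sin δ + cos ϕ cos δ sin h₀ = 1.6358×-0.39875×-0.14781 + 0.91706×0.98902×0.99789 = 0.096413 + 0.905077 = 1.001490.
Inverse-square distance factor (a/d)² = 1.0164² = 1.033069.
Q̄ = (S_0/π) × 1.033069 × [bracket] = (1025/π) × 1.033069 × 1.001490 = 337.6 W/m².

Q̄ ≈ 338 W/m²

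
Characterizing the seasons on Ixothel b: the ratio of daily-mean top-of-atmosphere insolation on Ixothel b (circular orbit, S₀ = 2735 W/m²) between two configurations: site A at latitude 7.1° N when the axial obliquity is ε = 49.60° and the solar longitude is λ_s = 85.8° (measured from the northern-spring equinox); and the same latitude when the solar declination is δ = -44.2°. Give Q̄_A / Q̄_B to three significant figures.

— Configuration A (φ=+7.1°):
Solar declination: sin δ = sin ε · sin λ_s = sin 49.60° × sin 85.8° = 0.75949, so δ = +49.420°.
cos H₀ = −tan(+7.1°) tan(+49.420°) = -0.1454, H₀ = 1.7167 rad.
Bracket: H₀ sin φ sin δ + cos φ cos δ sin H₀ = 1.7167×0.12360×0.75949 + 0.99233×0.65052×0.98937 = 0.161152 + 0.638669 = 0.799821.
Q̄ = (S₀/π) × [bracket] = (2735/π) × 0.799821 = 696.31 W/m².
— Configuration B (φ=+7.1°):
cos H₀ = −tan(+7.1°) tan(-44.200°) = 0.1211, H₀ = 1.4494 rad.
Bracket: H₀ sin φ sin δ + cos φ cos δ sin H₀ = 1.4494×0.12360×-0.69717 + 0.99233×0.71691×0.99264 = -0.124895 + 0.706175 = 0.581280.
Q̄ = (S₀/π) × [bracket] = (2735/π) × 0.581280 = 506.05 W/m².
Ratio Q̄_A / Q̄_B = 696.31 / 506.05 = 1.376.

Q̄_A / Q̄_B ≈ 1.38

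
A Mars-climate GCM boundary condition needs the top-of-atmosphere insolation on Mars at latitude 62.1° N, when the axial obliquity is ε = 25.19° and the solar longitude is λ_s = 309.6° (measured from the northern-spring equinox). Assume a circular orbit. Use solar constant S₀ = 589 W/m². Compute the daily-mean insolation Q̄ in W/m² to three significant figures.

Solar declination: sin δ = sin ε · sin λ_s = sin 25.19° × sin 309.6° = -0.32795, so δ = -19.144°.
cos H₀ = −tan(+62.1°) tan(-19.144°) = 0.6556, H₀ = 0.8558 rad.
Bracket: H₀ sin φ sin δ + cos φ cos δ sin H₀ = 0.8558×0.88377×-0.32795 + 0.46793×0.94470×0.75507 = -0.248039 + 0.333781 = 0.085742.
Q̄ = (S₀/π) × [bracket] = (589/π) × 0.085742 = 16.08 W/m².

Q̄ ≈ 16.1 W/m²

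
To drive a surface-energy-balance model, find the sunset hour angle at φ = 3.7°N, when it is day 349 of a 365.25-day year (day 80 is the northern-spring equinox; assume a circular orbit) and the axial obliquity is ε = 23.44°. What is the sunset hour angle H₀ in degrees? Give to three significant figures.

H₀ = 88.4°

Solar longitude: λ_s = 360° × (349 − 80)/365.25 = 265.133°.
sin δ = sin 23.44° × sin 265.133° = -0.39635, so δ = -23.350°.
cos H₀ = −tan φ · tan δ = −tan(+3.7°) × tan(-23.350°) = 0.0279, so H₀ = 1.5429 rad = 88.40°.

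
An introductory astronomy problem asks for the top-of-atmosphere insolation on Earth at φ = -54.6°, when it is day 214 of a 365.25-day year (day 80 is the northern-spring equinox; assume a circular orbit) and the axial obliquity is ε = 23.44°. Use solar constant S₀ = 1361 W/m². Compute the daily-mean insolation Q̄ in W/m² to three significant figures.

Solar longitude: λ_s = 360° × (214 − 80)/365.25 = 132.074°.
sin δ = sin 23.44° × sin 132.074° = 0.29527, so δ = +17.174°.
cos H₀ = −tan(-54.6°) tan(+17.174°) = 0.4349, H₀ = 1.1209 rad.
Bracket: H₀ sin φ sin δ + cos φ cos δ sin H₀ = 1.1209×-0.81513×0.29527 + 0.57928×0.95541×0.90049 = -0.269782 + 0.498376 = 0.228594.
Q̄ = (S₀/π) × [bracket] = (1361/π) × 0.228594 = 99.03 W/m².

Q̄ ≈ 99.0 W/m²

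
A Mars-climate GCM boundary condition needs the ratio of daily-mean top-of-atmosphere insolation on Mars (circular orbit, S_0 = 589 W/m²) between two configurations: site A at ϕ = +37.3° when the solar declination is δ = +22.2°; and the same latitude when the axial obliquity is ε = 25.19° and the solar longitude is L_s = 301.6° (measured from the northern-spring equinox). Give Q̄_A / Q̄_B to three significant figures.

Q̄_A / Q̄_B ≈ 2.64

— Configuration A (ϕ=+37.3°):
cos h₀ = −tan(+37.3°) tan(+22.200°) = -0.3109, h₀ = 1.8869 rad.
Bracket: h₀ sin ϕ sin δ + cos ϕ cos δ sin h₀ = 1.8869×0.60599×0.37784 + 0.79547×0.92587×0.95045 = 0.432038 + 0.700008 = 1.132046.
Q̄ = (S_0/π) × [bracket] = (589/π) × 1.132046 = 212.24 W/m².
— Configuration B (ϕ=+37.3°):
Solar declination: sin δ = sin ε · sin L_s = sin 25.19° × sin 301.6° = -0.36251, so δ = -21.255°.
cos h₀ = −tan(+37.3°) tan(-21.255°) = 0.2963, h₀ = 1.2700 rad.
Bracket: h₀ sin ϕ sin δ + cos ϕ cos δ sin h₀ = 1.2700×0.60599×-0.36251 + 0.79547×0.93198×0.95509 = -0.278990 + 0.708068 = 0.429078.
Q̄ = (S_0/π) × [bracket] = (589/π) × 0.429078 = 80.445 W/m².
Ratio Q̄_A / Q̄_B = 212.24 / 80.445 = 2.638.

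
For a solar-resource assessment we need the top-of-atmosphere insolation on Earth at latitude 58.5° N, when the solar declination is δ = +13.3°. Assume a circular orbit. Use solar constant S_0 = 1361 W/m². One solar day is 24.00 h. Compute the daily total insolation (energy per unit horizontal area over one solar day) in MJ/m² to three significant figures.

cos h₀ = −tan(+58.5°) tan(+13.300°) = -0.3858, h₀ = 1.9668 rad.
Bracket: h₀ sin ϕ sin δ + cos ϕ cos δ sin h₀ = 1.9668×0.85264×0.23005 + 0.52250×0.97318×0.92260 = 0.385787 + 0.469130 = 0.854917.
Q̄ = (S_0/π) × [bracket] = (1361/π) × 0.854917 = 370.37 W/m².
Daily total = Q̄ × 24.00 h × 3600 s/h = 370.37 × 24.00 × 3600 / 10⁶ = 32.00 MJ/m².

32.0 MJ/m²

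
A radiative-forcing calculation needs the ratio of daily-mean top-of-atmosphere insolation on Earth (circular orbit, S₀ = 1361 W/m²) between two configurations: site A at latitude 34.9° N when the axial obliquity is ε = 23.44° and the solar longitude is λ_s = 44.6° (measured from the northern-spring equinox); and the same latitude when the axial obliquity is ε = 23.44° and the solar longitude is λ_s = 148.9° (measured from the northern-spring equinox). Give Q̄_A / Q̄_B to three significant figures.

Q̄_A / Q̄_B ≈ 1.06

— Configuration A (φ=+34.9°):
Solar declination: sin δ = sin ε · sin λ_s = sin 23.44° × sin 44.6° = 0.27931, so δ = +16.219°.
cos H₀ = −tan(+34.9°) tan(+16.219°) = -0.2029, H₀ = 1.7751 rad.
Bracket: H₀ sin φ sin δ + cos φ cos δ sin H₀ = 1.7751×0.57215×0.27931 + 0.82015×0.96020×0.97919 = 0.283674 + 0.771120 = 1.054794.
Q̄ = (S₀/π) × [bracket] = (1361/π) × 1.054794 = 456.96 W/m².
— Configuration B (φ=+34.9°):
Solar declination: sin δ = sin ε · sin λ_s = sin 23.44° × sin 148.9° = 0.20547, so δ = +11.857°.
cos H₀ = −tan(+34.9°) tan(+11.857°) = -0.1465, H₀ = 1.7178 rad.
Bracket: H₀ sin φ sin δ + cos φ cos δ sin H₀ = 1.7178×0.57215×0.20547 + 0.82015×0.97866×0.98922 = 0.201944 + 0.793995 = 0.995939.
Q̄ = (S₀/π) × [bracket] = (1361/π) × 0.995939 = 431.46 W/m².
Ratio Q̄_A / Q̄_B = 456.96 / 431.46 = 1.059.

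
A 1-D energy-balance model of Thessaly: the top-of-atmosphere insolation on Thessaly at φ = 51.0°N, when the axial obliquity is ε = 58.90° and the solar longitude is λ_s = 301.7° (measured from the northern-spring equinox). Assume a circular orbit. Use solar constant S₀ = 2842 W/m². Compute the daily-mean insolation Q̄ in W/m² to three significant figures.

Solar declination: sin δ = sin ε · sin λ_s = sin 58.90° × sin 301.7° = -0.72852, so δ = -46.763°.
cos H₀ = −tan(+51.0°) tan(-46.763°) = 1.3133 ≥ 1 ⇒ polar night, H₀ = 0 and Q̄ = 0.

Q̄ ≈ 0.00 W/m²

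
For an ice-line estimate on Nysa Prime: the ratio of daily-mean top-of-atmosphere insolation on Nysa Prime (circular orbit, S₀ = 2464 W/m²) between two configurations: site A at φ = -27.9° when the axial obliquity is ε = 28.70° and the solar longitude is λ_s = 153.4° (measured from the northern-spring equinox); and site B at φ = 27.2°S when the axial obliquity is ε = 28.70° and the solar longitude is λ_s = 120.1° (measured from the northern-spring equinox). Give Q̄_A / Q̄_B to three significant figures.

Q̄_A / Q̄_B ≈ 1.33

— Configuration A (φ=-27.9°):
Solar declination: sin δ = sin ε · sin λ_s = sin 28.70° × sin 153.4° = 0.21502, so δ = +12.417°.
cos H₀ = −tan(-27.9°) tan(+12.417°) = 0.1166, H₀ = 1.4540 rad.
Bracket: H₀ sin φ sin δ + cos φ cos δ sin H₀ = 1.4540×-0.46793×0.21502 + 0.88377×0.97661×0.99318 = -0.146293 + 0.857212 = 0.710919.
Q̄ = (S₀/π) × [bracket] = (2464/π) × 0.710919 = 557.58 W/m².
— Configuration B (φ=-27.2°):
Solar declination: sin δ = sin ε · sin λ_s = sin 28.70° × sin 120.1° = 0.41547, so δ = +24.549°.
cos H₀ = −tan(-27.2°) tan(+24.549°) = 0.2347, H₀ = 1.3338 rad.
Bracket: H₀ sin φ sin δ + cos φ cos δ sin H₀ = 1.3338×-0.45710×0.41547 + 0.88942×0.90961×0.97206 = -0.253304 + 0.786421 = 0.533117.
Q̄ = (S₀/π) × [bracket] = (2464/π) × 0.533117 = 418.13 W/m².
Ratio Q̄_A / Q̄_B = 557.58 / 418.13 = 1.334.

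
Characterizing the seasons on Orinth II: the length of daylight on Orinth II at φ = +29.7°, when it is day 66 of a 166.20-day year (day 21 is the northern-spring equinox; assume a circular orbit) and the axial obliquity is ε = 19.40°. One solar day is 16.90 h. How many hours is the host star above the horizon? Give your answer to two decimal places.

Solar longitude: λ_s = 360° × (66 − 21)/166.20 = 97.473°.
sin δ = sin 19.40° × sin 97.473° = 0.32934, so δ = +19.229°.
cos H₀ = −tan φ · tan δ = −tan(+29.7°) × tan(+19.229°) = -0.1990, so H₀ = 1.7711 rad = 101.48°.
Daylight = 2H₀/(2π) × 16.90 h = (1.7711/π) × 16.90 = 9.53 h.

9.53 h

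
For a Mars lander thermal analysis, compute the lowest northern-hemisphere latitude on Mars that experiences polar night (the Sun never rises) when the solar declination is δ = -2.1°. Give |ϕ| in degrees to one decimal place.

Polar night requires cos h₀ = −tan ϕ tan δ ≥ 1, i.e. tan ϕ tan δ ≤ −1.
The boundary is |tan ϕ| · |tan δ| = 1, so |ϕ| = 90° − |δ| = 90° − 2.1° = 87.9° in the northern hemisphere.

|ϕ| = 87.9°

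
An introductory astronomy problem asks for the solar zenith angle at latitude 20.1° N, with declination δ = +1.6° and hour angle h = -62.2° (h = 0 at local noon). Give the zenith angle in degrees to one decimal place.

cos θ_z = sin φ sin δ + cos φ cos δ cos h = 0.009596 + 0.437810 = 0.447406.
θ_z = arccos(0.447406) = 63.4°.

θ_z = 63.4°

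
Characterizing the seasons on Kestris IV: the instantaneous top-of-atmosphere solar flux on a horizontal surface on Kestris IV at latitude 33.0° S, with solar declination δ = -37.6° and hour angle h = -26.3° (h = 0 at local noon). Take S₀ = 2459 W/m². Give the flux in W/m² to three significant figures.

2.28e+03 W/m²

cos θ_z = sin φ sin δ + cos φ cos δ cos h = 0.332309 + 0.595688 = 0.927997.
Flux = S₀ · cos θ_z = 2459 × 0.927997 = 2282 W/m².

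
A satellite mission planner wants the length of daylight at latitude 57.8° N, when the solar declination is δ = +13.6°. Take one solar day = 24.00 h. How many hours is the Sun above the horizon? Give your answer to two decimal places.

cos H₀ = −tan φ · tan δ = −tan(+57.8°) × tan(+13.600°) = -0.3842, so H₀ = 1.9651 rad = 112.59°.
Daylight = 2H₀/(2π) × 24.00 h = (1.9651/π) × 24.00 = 15.01 h.

15.01 h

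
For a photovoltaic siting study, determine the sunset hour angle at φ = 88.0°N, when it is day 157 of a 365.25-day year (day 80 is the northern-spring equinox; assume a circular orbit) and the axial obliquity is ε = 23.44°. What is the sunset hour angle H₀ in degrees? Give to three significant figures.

H₀ = 180°

Solar longitude: λ_s = 360° × (157 − 80)/365.25 = 75.893°.
sin δ = sin 23.44° × sin 75.893° = 0.38579, so δ = +22.693°.
Sunrise equation: cos H₀ = −tan φ · tan δ = -11.9747 ≤ −1, so the Sun never sets (polar day) and H₀ = π.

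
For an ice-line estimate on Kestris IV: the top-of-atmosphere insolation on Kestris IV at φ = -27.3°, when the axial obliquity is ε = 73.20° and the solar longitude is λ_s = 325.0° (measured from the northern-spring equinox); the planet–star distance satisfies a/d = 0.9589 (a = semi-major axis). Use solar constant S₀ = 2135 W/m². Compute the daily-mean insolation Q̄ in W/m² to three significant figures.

Solar declination: sin δ = sin ε · sin λ_s = sin 73.20° × sin 325.0° = -0.54910, so δ = -33.305°.
cos H₀ = −tan(-27.3°) tan(-33.305°) = -0.3391, H₀ = 1.9168 rad.
Bracket: H₀ sin φ sin δ + cos φ cos δ sin H₀ = 1.9168×-0.45865×-0.54910 + 0.88862×0.83576×0.94075 = 0.482736 + 0.698670 = 1.181406.
Inverse-square distance factor (a/d)² = 0.9589² = 0.919489.
Q̄ = (S₀/π) × 0.919489 × [bracket] = (2135/π) × 0.919489 × 1.181406 = 738.2 W/m².

Q̄ ≈ 738 W/m²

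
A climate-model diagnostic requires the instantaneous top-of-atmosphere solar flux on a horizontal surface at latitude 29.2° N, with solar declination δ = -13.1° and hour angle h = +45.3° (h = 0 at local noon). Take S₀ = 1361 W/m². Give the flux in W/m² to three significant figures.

663 W/m²

cos θ_z = sin φ sin δ + cos φ cos δ cos h = -0.110574 + 0.598030 = 0.487456.
Flux = S₀ · cos θ_z = 1361 × 0.487456 = 663.4 W/m².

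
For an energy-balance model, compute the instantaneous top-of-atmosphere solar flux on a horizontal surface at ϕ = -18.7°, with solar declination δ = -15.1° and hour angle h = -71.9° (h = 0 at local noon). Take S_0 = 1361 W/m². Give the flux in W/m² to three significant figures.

500 W/m²

cos θ_z = sin ϕ sin δ + cos ϕ cos δ cos h = 0.083521 + 0.284115 = 0.367636.
Flux = S_0 · cos θ_z = 1361 × 0.367636 = 500.4 W/m².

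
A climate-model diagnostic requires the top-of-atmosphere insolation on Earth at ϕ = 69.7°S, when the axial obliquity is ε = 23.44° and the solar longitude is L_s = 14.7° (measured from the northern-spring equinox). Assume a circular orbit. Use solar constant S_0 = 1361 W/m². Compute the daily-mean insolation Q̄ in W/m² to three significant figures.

Solar declination: sin δ = sin ε · sin L_s = sin 23.44° × sin 14.7° = 0.10094, so δ = +5.793°.
cos h₀ = −tan(-69.7°) tan(+5.793°) = 0.2743, h₀ = 1.2930 rad.
Bracket: h₀ sin ϕ sin δ + cos ϕ cos δ sin h₀ = 1.2930×-0.93789×0.10094 + 0.34694×0.99489×0.96165 = -0.122409 + 0.331930 = 0.209521.
Q̄ = (S_0/π) × [bracket] = (1361/π) × 0.209521 = 90.77 W/m².

Q̄ ≈ 90.8 W/m²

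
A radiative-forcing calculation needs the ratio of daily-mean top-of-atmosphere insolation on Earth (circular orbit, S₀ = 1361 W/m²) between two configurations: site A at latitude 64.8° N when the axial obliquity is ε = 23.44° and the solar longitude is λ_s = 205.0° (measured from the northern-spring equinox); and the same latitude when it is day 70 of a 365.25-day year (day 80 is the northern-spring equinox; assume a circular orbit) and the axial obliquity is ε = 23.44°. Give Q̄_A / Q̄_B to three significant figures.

— Configuration A (φ=+64.8°):
Solar declination: sin δ = sin ε · sin λ_s = sin 23.44° × sin 205.0° = -0.16811, so δ = -9.678°.
cos H₀ = −tan(+64.8°) tan(-9.678°) = 0.3624, H₀ = 1.1999 rad.
Bracket: H₀ sin φ sin δ + cos φ cos δ sin H₀ = 1.1999×0.90483×-0.16811 + 0.42578×0.98577×0.93202 = -0.182518 + 0.391189 = 0.208671.
Q̄ = (S₀/π) × [bracket] = (1361/π) × 0.208671 = 90.400 W/m².
— Configuration B (φ=+64.8°):
Solar longitude: λ_s = 360° × (70 − 80)/365.25 = -9.856°, i.e. -9.856° + 360° = 350.144°.
sin δ = sin 23.44° × sin 350.144° = -0.06809, so δ = -3.904°.
cos H₀ = −tan(+64.8°) tan(-3.904°) = 0.1450, H₀ = 1.4252 rad.
Bracket: H₀ sin φ sin δ + cos φ cos δ sin H₀ = 1.4252×0.90483×-0.06809 + 0.42578×0.99768×0.98943 = -0.087806 + 0.420302 = 0.332496.
Q̄ = (S₀/π) × [bracket] = (1361/π) × 0.332496 = 144.04 W/m².
Ratio Q̄_A / Q̄_B = 90.400 / 144.04 = 0.6276.

Q̄_A / Q̄_B ≈ 0.628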